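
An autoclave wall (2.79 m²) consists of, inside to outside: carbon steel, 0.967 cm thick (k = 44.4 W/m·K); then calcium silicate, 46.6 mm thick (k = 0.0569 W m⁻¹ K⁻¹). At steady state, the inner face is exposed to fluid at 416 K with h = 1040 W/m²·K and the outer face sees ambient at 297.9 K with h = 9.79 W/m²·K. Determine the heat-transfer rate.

Q = 357 W

Resistance network (inner→outer):
  R_conv,in = 1/(hA) = 1/(1040·2.79) = 3.446×10^-4 K/W
  R_carbon steel = L/(kA) = 0.00967/(44.4·2.79) = 7.806×10^-5 K/W
  R_calcium silicate = L/(kA) = 0.0466/(0.0569·2.79) = 0.2935 K/W
  R_conv,out = 1/(hA) = 1/(9.79·2.79) = 0.03661 K/W
ΣR = 3.446×10^-4 + 7.806×10^-5 + 0.2935 + 0.03661 = 0.3305 K/W
Q = ΔT/ΣR = (416 K − 297.9 K)/0.3305 = 357 W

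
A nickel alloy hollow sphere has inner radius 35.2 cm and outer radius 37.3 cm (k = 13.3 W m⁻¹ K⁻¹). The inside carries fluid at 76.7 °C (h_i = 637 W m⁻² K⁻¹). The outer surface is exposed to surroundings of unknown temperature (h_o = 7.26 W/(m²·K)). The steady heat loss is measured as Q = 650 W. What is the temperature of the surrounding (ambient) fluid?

Sum the resistances:
  R_conv,in = 1/(4πr²h) = 1/(4π·0.352²·637) = 0.001008 K/W
  R_nickel alloy = (1/0.352 − 1/0.373)/(4πk) = 0.1599/(4π·13.3) = 9.570×10^-4 K/W
  R_conv,out = 1/(4πr²h) = 1/(4π·0.373²·7.26) = 0.07878 K/W
ΣR = 0.08075 K/W
ΔT = Q·ΣR = 650 × 0.08075 = 52.49 K
Heat flows outward, so T_out = T_in − ΔT = 76.7 − 52.49 = 24.2 °C

T_out = 24.2 °C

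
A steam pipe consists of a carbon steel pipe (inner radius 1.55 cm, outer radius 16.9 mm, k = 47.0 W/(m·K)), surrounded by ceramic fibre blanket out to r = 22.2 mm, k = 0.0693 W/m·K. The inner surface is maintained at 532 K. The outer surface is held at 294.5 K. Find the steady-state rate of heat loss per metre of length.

Resistance network (inner→outer):
  R'_carbon steel = ln(0.0169/0.0155)/(2πk) = 0.08647/(2π·47.0) = 2.928×10^-4 m·K/W
  R'_ceramic fibre blanket = ln(0.0222/0.0169)/(2πk) = 0.2728/(2π·0.0693) = 0.6265 m·K/W
ΣR = 2.928×10^-4 + 0.6265 = 0.6268 m·K/W
Q' = ΔT/ΣR = (532 K − 294.5 K)/0.6268 = 379 W/m

Q' = 379 W/m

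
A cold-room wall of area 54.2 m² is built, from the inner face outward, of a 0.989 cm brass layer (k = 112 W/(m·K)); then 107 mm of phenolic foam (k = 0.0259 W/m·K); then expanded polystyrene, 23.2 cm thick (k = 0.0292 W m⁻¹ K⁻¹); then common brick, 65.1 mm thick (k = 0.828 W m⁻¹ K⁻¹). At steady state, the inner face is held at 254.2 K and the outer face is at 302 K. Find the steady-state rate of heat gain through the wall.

Resistance network (inner→outer):
  R_brass = L/(kA) = 0.00989/(112·54.2) = 1.629×10^-6 K/W
  R_phenolic foam = L/(kA) = 0.107/(0.0259·54.2) = 0.07622 K/W
  R_expanded polystyrene = L/(kA) = 0.232/(0.0292·54.2) = 0.1466 K/W
  R_common brick = L/(kA) = 0.0651/(0.828·54.2) = 0.001451 K/W
ΣR = 1.629×10^-6 + 0.07622 + 0.1466 + 0.001451 = 0.2243 K/W
Q = ΔT/ΣR = (254.2 K − 302 K)/0.2243 = -213 W
(Negative Q ⇒ heat flows inward; heat gain = 213 W.)

Q = 213 W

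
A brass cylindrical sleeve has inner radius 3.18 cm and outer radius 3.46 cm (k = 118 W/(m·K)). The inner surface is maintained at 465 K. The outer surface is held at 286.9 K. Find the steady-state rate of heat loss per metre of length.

Q' = 1560 kW/m

Q' = 2πk·ΔT/ln(r₂/r₁) = 2π × 118 × 178.1 / ln(0.0346/0.0318) = 1.56×10^6 W/m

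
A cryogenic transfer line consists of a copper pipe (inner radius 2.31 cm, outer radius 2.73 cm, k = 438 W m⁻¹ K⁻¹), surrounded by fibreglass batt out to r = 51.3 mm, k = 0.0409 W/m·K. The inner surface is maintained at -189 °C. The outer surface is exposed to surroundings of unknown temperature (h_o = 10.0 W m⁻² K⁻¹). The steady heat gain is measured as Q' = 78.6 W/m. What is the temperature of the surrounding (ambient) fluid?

T_out = 28.3 °C

Series resistances:
  R'_copper = ln(0.0273/0.0231)/(2πk) = 0.1671/(2π·438) = 6.070×10^-5 m·K/W
  R'_fibreglass batt = ln(0.0513/0.0273)/(2πk) = 0.6308/(2π·0.0409) = 2.455 m·K/W
  R'_conv,out = 1/(2πr h) = 1/(2π·0.0513·10.0) = 0.3102 m·K/W
ΣR = 2.765 m·K/W
ΔT = Q'·ΣR = 78.6 × 2.765 = 217.3 K
Heat flows inward, so T_out = T_in + ΔT = -189 + 217.3 = 28.3 °C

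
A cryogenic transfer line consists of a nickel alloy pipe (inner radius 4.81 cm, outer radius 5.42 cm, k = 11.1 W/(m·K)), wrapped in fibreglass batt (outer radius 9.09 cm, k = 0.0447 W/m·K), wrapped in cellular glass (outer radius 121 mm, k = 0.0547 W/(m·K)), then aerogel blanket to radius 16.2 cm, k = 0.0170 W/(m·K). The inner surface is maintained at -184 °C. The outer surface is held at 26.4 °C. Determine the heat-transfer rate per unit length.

Series thermal resistances, inner to outer:
  R'_nickel alloy = ln(0.0542/0.0481)/(2πk) = 0.1194/(2π·11.1) = 0.001712 m·K/W
  R'_fibreglass batt = ln(0.0909/0.0542)/(2πk) = 0.5171/(2π·0.0447) = 1.841 m·K/W
  R'_cellular glass = ln(0.121/0.0909)/(2πk) = 0.2860/(2π·0.0547) = 0.8322 m·K/W
  R'_aerogel blanket = ln(0.162/0.121)/(2πk) = 0.2918/(2π·0.0170) = 2.732 m·K/W
ΣR = 0.001712 + 1.841 + 0.8322 + 2.732 = 5.407 m·K/W
Q' = ΔT/ΣR = (-184 °C − 26.4 °C)/5.407 = -38.9 W/m
(Negative Q' ⇒ heat flows inward; heat gain = 38.9 W/m.)

Q' = 38.9 W/m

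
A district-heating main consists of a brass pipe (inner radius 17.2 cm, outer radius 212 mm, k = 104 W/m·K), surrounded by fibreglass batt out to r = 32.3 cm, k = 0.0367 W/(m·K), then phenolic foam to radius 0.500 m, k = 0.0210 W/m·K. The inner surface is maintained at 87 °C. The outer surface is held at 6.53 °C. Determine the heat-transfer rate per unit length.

Q' = 15.7 W/m

Treat each layer as a resistance in series:
  R'_brass = ln(0.212/0.172)/(2πk) = 0.2091/(2π·104) = 3.200×10^-4 m·K/W
  R'_fibreglass batt = ln(0.323/0.212)/(2πk) = 0.4211/(2π·0.0367) = 1.826 m·K/W
  R'_phenolic foam = ln(0.500/0.323)/(2πk) = 0.4370/(2π·0.0210) = 3.312 m·K/W
ΣR = 3.200×10^-4 + 1.826 + 3.312 = 5.138 m·K/W
Q' = ΔT/ΣR = (87 °C − 6.53 °C)/5.138 = 15.7 W/m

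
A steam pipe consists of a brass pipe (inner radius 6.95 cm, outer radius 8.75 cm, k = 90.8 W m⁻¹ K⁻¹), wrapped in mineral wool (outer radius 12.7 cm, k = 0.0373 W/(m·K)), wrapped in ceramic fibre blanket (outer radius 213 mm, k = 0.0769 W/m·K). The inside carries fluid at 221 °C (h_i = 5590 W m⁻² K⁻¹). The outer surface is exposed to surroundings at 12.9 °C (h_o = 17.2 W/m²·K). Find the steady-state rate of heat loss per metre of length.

Q' = 77.0 W/m

Series thermal resistances, inner to outer:
  R'_conv,in = 1/(2πr h) = 1/(2π·0.0695·5590) = 4.097×10^-4 m·K/W
  R'_brass = ln(0.0875/0.0695)/(2πk) = 0.2303/(2π·90.8) = 4.037×10^-4 m·K/W
  R'_mineral wool = ln(0.127/0.0875)/(2πk) = 0.3725/(2π·0.0373) = 1.590 m·K/W
  R'_ceramic fibre blanket = ln(0.213/0.127)/(2πk) = 0.5171/(2π·0.0769) = 1.070 m·K/W
  R'_conv,out = 1/(2πr h) = 1/(2π·0.213·17.2) = 0.04344 m·K/W
ΣR = 4.097×10^-4 + 4.037×10^-4 + 1.590 + 1.070 + 0.04344 = 2.704 m·K/W
Q' = ΔT/ΣR = (221 °C − 12.9 °C)/2.704 = 77.0 W/m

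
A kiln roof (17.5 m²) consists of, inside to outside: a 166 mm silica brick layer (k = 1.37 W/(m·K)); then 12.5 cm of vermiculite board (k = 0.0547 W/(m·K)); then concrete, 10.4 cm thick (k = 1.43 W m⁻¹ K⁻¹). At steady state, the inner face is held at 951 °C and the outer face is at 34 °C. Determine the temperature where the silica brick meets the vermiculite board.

Resistance network (inner→outer):
  R_silica brick = L/(kA) = 0.166/(1.37·17.5) = 0.006924 K/W
  R_vermiculite board = L/(kA) = 0.125/(0.0547·17.5) = 0.1306 K/W
  R_concrete = L/(kA) = 0.104/(1.43·17.5) = 0.004156 K/W
ΣR = 0.006924 + 0.1306 + 0.004156 = 0.1417 K/W
Q = ΔT/ΣR = (951 °C − 34 °C)/0.1417 = 6471 W
From the inner boundary to the silica brick/vermiculite board interface, ΣR_partial = 0.006924 K/W.
T_interface = T_in − Q·ΣR_partial = 951 °C − (6471)(0.006924) = 906 °C

T = 906 °C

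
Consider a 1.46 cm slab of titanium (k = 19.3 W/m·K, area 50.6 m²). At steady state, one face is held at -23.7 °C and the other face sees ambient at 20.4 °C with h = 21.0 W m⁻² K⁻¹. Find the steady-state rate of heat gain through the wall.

Treat each layer as a resistance in series:
  R_titanium = L/(kA) = 0.0146/(19.3·50.6) = 1.495×10^-5 K/W
  R_conv,out = 1/(hA) = 1/(21.0·50.6) = 9.411×10^-4 K/W
ΣR = 1.495×10^-5 + 9.411×10^-4 = 9.561×10^-4 K/W
Q = ΔT/ΣR = (-23.7 °C − 20.4 °C)/9.561×10^-4 = -46100 W
(Negative Q ⇒ heat flows inward; heat gain = 46100 W.)

Q = 46100 W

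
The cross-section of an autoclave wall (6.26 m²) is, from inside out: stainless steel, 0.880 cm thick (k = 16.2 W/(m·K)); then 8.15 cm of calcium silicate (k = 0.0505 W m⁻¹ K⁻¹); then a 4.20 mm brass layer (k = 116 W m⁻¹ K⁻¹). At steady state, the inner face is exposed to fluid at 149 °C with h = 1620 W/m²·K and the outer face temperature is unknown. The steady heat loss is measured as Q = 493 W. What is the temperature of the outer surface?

T_out = 21.8 °C

Series resistances:
  R_conv,in = 1/(hA) = 1/(1620·6.26) = 9.861×10^-5 K/W
  R_stainless steel = L/(kA) = 0.00880/(16.2·6.26) = 8.677×10^-5 K/W
  R_calcium silicate = L/(kA) = 0.0815/(0.0505·6.26) = 0.2578 K/W
  R_brass = L/(kA) = 0.00420/(116·6.26) = 5.784×10^-6 K/W
ΣR = 0.2580 K/W
ΔT = Q·ΣR = 493 × 0.2580 = 127.2 K
Heat flows outward, so T_out = T_in − ΔT = 149 − 127.2 = 21.8 °C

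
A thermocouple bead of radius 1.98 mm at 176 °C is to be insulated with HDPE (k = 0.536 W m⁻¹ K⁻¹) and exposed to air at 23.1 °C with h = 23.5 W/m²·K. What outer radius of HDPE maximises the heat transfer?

For a sphere, r_cr = 2k_ins/h = 2·0.536/23.5 = 0.0456 m = 4.56 cm

r_cr = 4.56 cm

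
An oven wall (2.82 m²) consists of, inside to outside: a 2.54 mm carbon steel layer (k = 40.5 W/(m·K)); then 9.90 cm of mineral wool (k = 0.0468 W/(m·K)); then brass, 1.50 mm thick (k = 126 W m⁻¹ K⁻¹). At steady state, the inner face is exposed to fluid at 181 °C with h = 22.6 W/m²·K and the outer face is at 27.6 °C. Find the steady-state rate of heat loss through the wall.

Q = 200 W

Treat each layer as a resistance in series:
  R_conv,in = 1/(hA) = 1/(22.6·2.82) = 0.01569 K/W
  R_carbon steel = L/(kA) = 0.00254/(40.5·2.82) = 2.224×10^-5 K/W
  R_mineral wool = L/(kA) = 0.0990/(0.0468·2.82) = 0.7501 K/W
  R_brass = L/(kA) = 0.00150/(126·2.82) = 4.222×10^-6 K/W
ΣR = 0.01569 + 2.224×10^-5 + 0.7501 + 4.222×10^-6 = 0.7658 K/W
Q = ΔT/ΣR = (181 °C − 27.6 °C)/0.7658 = 200 W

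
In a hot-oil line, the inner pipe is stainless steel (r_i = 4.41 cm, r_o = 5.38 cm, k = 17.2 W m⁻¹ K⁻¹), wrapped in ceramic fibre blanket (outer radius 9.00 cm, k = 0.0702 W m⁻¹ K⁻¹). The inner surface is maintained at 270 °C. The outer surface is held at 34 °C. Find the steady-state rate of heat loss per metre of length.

Series thermal resistances, inner to outer:
  R'_stainless steel = ln(0.0538/0.0441)/(2πk) = 0.1988/(2π·17.2) = 0.001840 m·K/W
  R'_ceramic fibre blanket = ln(0.0900/0.0538)/(2πk) = 0.5145/(2π·0.0702) = 1.167 m·K/W
ΣR = 0.001840 + 1.167 = 1.169 m·K/W
Q' = ΔT/ΣR = (270 °C − 34 °C)/1.169 = 202 W/m

Q' = 202 W/m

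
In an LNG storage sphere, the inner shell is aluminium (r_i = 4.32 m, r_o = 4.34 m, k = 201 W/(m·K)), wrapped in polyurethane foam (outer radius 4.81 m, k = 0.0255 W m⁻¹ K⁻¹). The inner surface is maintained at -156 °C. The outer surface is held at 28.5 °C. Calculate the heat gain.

Q = 2.63 kW

Resistance network (inner→outer):
  R_aluminium = (1/4.32 − 1/4.34)/(4πk) = 0.001067/(4π·201) = 4.223×10^-7 K/W
  R_polyurethane foam = (1/4.34 − 1/4.81)/(4πk) = 0.02251/(4π·0.0255) = 0.07026 K/W
ΣR = 4.223×10^-7 + 0.07026 = 0.07026 K/W
Q = ΔT/ΣR = (-156 °C − 28.5 °C)/0.07026 = -2630 W
(Negative Q ⇒ heat flows inward; heat gain = 2630 W.)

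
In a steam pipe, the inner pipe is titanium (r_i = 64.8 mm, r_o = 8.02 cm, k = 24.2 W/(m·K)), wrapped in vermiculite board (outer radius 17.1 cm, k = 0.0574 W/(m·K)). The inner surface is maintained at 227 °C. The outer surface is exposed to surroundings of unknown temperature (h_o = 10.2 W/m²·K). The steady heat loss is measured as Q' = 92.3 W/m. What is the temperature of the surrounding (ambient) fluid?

Series resistances:
  R'_titanium = ln(0.0802/0.0648)/(2πk) = 0.2132/(2π·24.2) = 0.001402 m·K/W
  R'_vermiculite board = ln(0.171/0.0802)/(2πk) = 0.7571/(2π·0.0574) = 2.099 m·K/W
  R'_conv,out = 1/(2πr h) = 1/(2π·0.171·10.2) = 0.09125 m·K/W
ΣR = 2.192 m·K/W
ΔT = Q'·ΣR = 92.3 × 2.192 = 202.3 K
Heat flows outward, so T_out = T_in − ΔT = 227 − 202.3 = 24.7 °C

T_out = 24.7 °C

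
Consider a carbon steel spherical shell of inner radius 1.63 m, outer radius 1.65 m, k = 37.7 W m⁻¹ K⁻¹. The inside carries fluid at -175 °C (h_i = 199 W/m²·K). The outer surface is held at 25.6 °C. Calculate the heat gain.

Q = 1210 kW

Treat each layer as a resistance in series:
  R_conv,in = 1/(4πr²h) = 1/(4π·1.63²·199) = 1.505×10^-4 K/W
  R_carbon steel = (1/1.63 − 1/1.65)/(4πk) = 0.007436/(4π·37.7) = 1.570×10^-5 K/W
ΣR = 1.505×10^-4 + 1.570×10^-5 = 1.662×10^-4 K/W
Q = ΔT/ΣR = (-175 °C − 25.6 °C)/1.662×10^-4 = -1.21×10^6 W
(Negative Q ⇒ heat flows inward; heat gain = 1.21×10^6 W.)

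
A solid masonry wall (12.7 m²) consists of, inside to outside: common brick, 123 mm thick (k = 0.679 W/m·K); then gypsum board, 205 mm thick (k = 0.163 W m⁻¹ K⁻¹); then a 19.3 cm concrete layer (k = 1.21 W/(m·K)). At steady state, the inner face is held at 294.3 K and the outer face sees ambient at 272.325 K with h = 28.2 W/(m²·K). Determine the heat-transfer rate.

Q = 171 W

Resistance network (inner→outer):
  R_common brick = L/(kA) = 0.123/(0.679·12.7) = 0.01426 K/W
  R_gypsum board = L/(kA) = 0.205/(0.163·12.7) = 0.09903 K/W
  R_concrete = L/(kA) = 0.193/(1.21·12.7) = 0.01256 K/W
  R_conv,out = 1/(hA) = 1/(28.2·12.7) = 0.002792 K/W
ΣR = 0.01426 + 0.09903 + 0.01256 + 0.002792 = 0.1286 K/W
Q = ΔT/ΣR = (294.3 K − 272.325 K)/0.1286 = 171 W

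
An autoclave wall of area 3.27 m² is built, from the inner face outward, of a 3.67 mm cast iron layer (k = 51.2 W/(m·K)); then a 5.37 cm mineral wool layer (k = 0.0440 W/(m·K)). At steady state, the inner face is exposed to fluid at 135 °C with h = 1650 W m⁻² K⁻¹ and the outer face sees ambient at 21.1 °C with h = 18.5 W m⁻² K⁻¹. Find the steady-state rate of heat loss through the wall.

Resistance network (inner→outer):
  R_conv,in = 1/(hA) = 1/(1650·3.27) = 1.853×10^-4 K/W
  R_cast iron = L/(kA) = 0.00367/(51.2·3.27) = 2.192×10^-5 K/W
  R_mineral wool = L/(kA) = 0.0537/(0.0440·3.27) = 0.3732 K/W
  R_conv,out = 1/(hA) = 1/(18.5·3.27) = 0.01653 K/W
ΣR = 1.853×10^-4 + 2.192×10^-5 + 0.3732 + 0.01653 = 0.3899 K/W
Q = ΔT/ΣR = (135 °C − 21.1 °C)/0.3899 = 292 W

Q = 292 W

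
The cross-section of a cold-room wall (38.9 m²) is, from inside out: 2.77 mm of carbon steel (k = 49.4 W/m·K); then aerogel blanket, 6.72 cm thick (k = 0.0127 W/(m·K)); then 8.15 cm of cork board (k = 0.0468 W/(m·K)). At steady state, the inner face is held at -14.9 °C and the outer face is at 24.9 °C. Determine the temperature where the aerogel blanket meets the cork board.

T = 15.0 °C

Treat each layer as a resistance in series:
  R_carbon steel = L/(kA) = 0.00277/(49.4·38.9) = 1.441×10^-6 K/W
  R_aerogel blanket = L/(kA) = 0.0672/(0.0127·38.9) = 0.1360 K/W
  R_cork board = L/(kA) = 0.0815/(0.0468·38.9) = 0.04477 K/W
ΣR = 1.441×10^-6 + 0.1360 + 0.04477 = 0.1808 K/W
Q = ΔT/ΣR = (-14.9 °C − 24.9 °C)/0.1808 = -220.1 W
From the inner boundary to the aerogel blanket/cork board interface, ΣR_partial = 0.1360 K/W.
T_interface = T_in − Q·ΣR_partial = -14.9 °C − (-220.1)(0.1360) = 15.0 °C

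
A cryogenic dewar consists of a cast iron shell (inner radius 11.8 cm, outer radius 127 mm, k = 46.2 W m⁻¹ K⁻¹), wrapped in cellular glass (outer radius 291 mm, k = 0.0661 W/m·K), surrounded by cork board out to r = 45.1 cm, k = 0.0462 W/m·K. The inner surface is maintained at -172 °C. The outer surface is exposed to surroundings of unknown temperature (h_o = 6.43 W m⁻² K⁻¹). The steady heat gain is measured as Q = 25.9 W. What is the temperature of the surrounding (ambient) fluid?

Series resistances:
  R_cast iron = (1/0.118 − 1/0.127)/(4πk) = 0.6006/(4π·46.2) = 0.001034 K/W
  R_cellular glass = (1/0.127 − 1/0.291)/(4πk) = 4.438/(4π·0.0661) = 5.342 K/W
  R_cork board = (1/0.291 − 1/0.451)/(4πk) = 1.219/(4π·0.0462) = 2.100 K/W
  R_conv,out = 1/(4πr²h) = 1/(4π·0.451²·6.43) = 0.06085 K/W
ΣR = 7.504 K/W
ΔT = Q·ΣR = 25.9 × 7.504 = 194.4 K
Heat flows inward, so T_out = T_in + ΔT = -172 + 194.4 = 22.4 °C

T_out = 22.4 °C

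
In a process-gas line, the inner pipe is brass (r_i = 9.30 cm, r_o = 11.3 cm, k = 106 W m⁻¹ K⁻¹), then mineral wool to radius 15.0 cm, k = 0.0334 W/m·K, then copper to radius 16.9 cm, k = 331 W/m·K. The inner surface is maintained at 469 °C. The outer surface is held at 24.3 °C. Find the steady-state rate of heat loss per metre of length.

Resistance network (inner→outer):
  R'_brass = ln(0.113/0.0930)/(2πk) = 0.1948/(2π·106) = 2.925×10^-4 m·K/W
  R'_mineral wool = ln(0.150/0.113)/(2πk) = 0.2832/(2π·0.0334) = 1.350 m·K/W
  R'_copper = ln(0.169/0.150)/(2πk) = 0.1193/(2π·331) = 5.735×10^-5 m·K/W
ΣR = 2.925×10^-4 + 1.350 + 5.735×10^-5 = 1.350 m·K/W
Q' = ΔT/ΣR = (469 °C − 24.3 °C)/1.350 = 329 W/m

Q' = 329 W/m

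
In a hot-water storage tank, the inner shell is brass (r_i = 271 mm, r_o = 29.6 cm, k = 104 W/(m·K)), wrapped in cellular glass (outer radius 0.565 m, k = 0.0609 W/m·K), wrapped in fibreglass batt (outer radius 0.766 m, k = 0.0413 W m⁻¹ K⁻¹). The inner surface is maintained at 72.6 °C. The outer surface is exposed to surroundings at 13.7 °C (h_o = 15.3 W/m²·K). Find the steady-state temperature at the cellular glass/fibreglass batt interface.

Resistance network (inner→outer):
  R_brass = (1/0.271 − 1/0.296)/(4πk) = 0.3117/(4π·104) = 2.385×10^-4 K/W
  R_cellular glass = (1/0.296 − 1/0.565)/(4πk) = 1.608/(4π·0.0609) = 2.102 K/W
  R_fibreglass batt = (1/0.565 − 1/0.766)/(4πk) = 0.4644/(4π·0.0413) = 0.8949 K/W
  R_conv,out = 1/(4πr²h) = 1/(4π·0.766²·15.3) = 0.008864 K/W
ΣR = 2.385×10^-4 + 2.102 + 0.8949 + 0.008864 = 3.006 K/W
Q = ΔT/ΣR = (72.6 °C − 13.7 °C)/3.006 = 19.59 W
From the inner boundary to the cellular glass/fibreglass batt interface, ΣR_partial = 2.102 K/W.
T_interface = T_in − Q·ΣR_partial = 72.6 °C − (19.59)(2.102) = 31.4 °C

T = 31.4 °C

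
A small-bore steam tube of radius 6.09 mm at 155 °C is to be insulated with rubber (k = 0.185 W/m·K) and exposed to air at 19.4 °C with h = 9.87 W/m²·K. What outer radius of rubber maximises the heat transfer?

r_cr = 1.87 cm

For a cylinder, r_cr = k_ins/h = 0.185/9.87 = 0.0187 m = 1.87 cm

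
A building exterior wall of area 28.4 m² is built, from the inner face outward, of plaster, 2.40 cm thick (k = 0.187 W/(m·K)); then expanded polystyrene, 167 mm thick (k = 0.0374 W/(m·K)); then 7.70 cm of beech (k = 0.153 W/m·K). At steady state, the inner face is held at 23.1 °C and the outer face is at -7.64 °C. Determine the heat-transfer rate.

Treat each layer as a resistance in series:
  R_plaster = L/(kA) = 0.0240/(0.187·28.4) = 0.004519 K/W
  R_expanded polystyrene = L/(kA) = 0.167/(0.0374·28.4) = 0.1572 K/W
  R_beech = L/(kA) = 0.0770/(0.153·28.4) = 0.01772 K/W
ΣR = 0.004519 + 0.1572 + 0.01772 = 0.1794 K/W
Q = ΔT/ΣR = (23.1 °C − -7.64 °C)/0.1794 = 171 W

Q = 171 W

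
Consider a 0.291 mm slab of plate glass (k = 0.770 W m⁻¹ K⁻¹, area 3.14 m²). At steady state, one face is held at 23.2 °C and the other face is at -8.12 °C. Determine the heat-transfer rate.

Q = kA·ΔT/L = 0.770 × 3.14 × |23.2 °C − -8.12 °C| / 2.91×10^-4 = 2.60×10^5 W

Q = 260 kW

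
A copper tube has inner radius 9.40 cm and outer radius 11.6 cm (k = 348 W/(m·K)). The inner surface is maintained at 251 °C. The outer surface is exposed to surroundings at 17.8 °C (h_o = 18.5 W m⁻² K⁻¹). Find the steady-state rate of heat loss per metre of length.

Q' = 3.14 kW/m

Resistance network (inner→outer):
  R'_copper = ln(0.116/0.0940)/(2πk) = 0.2103/(2π·348) = 9.618×10^-5 m·K/W
  R'_conv,out = 1/(2πr h) = 1/(2π·0.116·18.5) = 0.07416 m·K/W
ΣR = 9.618×10^-5 + 0.07416 = 0.07426 m·K/W
Q' = ΔT/ΣR = (251 °C − 17.8 °C)/0.07426 = 3140 W/m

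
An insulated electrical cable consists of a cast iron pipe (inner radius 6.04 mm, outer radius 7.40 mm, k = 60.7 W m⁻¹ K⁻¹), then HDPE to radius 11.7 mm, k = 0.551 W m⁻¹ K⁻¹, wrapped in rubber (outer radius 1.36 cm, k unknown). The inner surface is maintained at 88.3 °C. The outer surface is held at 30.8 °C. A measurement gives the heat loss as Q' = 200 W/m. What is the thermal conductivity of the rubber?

k = 0.155 W/m·K

ΣR = ΔT/Q' = |88.3 − 30.8|/200 = 0.2875 m·K/W
Known resistances:
  R'_cast iron = ln(0.00740/0.00604)/(2πk) = 0.2031/(2π·60.7) = 5.325×10^-4 m·K/W
  R'_HDPE = ln(0.0117/0.00740)/(2πk) = 0.4581/(2π·0.551) = 0.1323 m·K/W
R_rubber = ΣR − ΣR_known = 0.2875 − 0.1328 = 0.1547 m·K/W
ln(r₂/r₁)/(2πk) = 0.1547 ⇒ k = 0.1505/(2π·0.1547) = 0.155 W/m·K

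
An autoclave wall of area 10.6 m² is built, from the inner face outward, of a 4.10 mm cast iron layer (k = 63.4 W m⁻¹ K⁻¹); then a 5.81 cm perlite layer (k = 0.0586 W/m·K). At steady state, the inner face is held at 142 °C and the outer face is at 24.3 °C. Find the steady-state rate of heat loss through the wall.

Q = 1260 W

Resistance network (inner→outer):
  R_cast iron = L/(kA) = 0.00410/(63.4·10.6) = 6.101×10^-6 K/W
  R_perlite = L/(kA) = 0.0581/(0.0586·10.6) = 0.09353 K/W
ΣR = 6.101×10^-6 + 0.09353 = 0.09354 K/W
Q = ΔT/ΣR = (142 °C − 24.3 °C)/0.09354 = 1260 W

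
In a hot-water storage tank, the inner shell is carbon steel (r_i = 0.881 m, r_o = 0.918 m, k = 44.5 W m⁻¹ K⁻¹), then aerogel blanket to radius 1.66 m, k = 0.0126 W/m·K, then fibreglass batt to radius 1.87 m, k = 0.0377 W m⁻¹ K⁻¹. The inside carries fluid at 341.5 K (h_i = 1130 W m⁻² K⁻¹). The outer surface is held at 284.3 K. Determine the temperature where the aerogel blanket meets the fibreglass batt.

Series thermal resistances, inner to outer:
  R_conv,in = 1/(4πr²h) = 1/(4π·0.881²·1130) = 9.073×10^-5 K/W
  R_carbon steel = (1/0.881 − 1/0.918)/(4πk) = 0.04575/(4π·44.5) = 8.181×10^-5 K/W
  R_aerogel blanket = (1/0.918 − 1/1.66)/(4πk) = 0.4869/(4π·0.0126) = 3.075 K/W
  R_fibreglass batt = (1/1.66 − 1/1.87)/(4πk) = 0.06765/(4π·0.0377) = 0.1428 K/W
ΣR = 9.073×10^-5 + 8.181×10^-5 + 3.075 + 0.1428 = 3.218 K/W
Q = ΔT/ΣR = (341.5 K − 284.3 K)/3.218 = 17.78 W
From the inner boundary to the aerogel blanket/fibreglass batt interface, ΣR_partial = 3.075 K/W.
T_interface = T_in − Q·ΣR_partial = 341.5 K − (17.78)(3.075) = 286.8 K

T = 286.8 K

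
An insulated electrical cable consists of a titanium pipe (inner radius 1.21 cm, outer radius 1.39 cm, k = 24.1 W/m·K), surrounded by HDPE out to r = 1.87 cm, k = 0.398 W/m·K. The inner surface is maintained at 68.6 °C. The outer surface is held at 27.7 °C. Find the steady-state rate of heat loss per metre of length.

Q' = 342 W/m

Treat each layer as a resistance in series:
  R'_titanium = ln(0.0139/0.0121)/(2πk) = 0.1387/(2π·24.1) = 9.159×10^-4 m·K/W
  R'_HDPE = ln(0.0187/0.0139)/(2πk) = 0.2966/(2π·0.398) = 0.1186 m·K/W
ΣR = 9.159×10^-4 + 0.1186 = 0.1195 m·K/W
Q' = ΔT/ΣR = (68.6 °C − 27.7 °C)/0.1195 = 342 W/m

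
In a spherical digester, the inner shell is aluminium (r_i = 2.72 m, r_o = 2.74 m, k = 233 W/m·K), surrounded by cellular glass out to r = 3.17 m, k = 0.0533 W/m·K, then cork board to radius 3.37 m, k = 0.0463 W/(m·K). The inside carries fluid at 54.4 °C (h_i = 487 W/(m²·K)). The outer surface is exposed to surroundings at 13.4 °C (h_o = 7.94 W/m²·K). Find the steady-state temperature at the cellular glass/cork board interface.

T = 26.1 °C

Series thermal resistances, inner to outer:
  R_conv,in = 1/(4πr²h) = 1/(4π·2.72²·487) = 2.209×10^-5 K/W
  R_aluminium = (1/2.72 − 1/2.74)/(4πk) = 0.002684/(4π·233) = 9.165×10^-7 K/W
  R_cellular glass = (1/2.74 − 1/3.17)/(4πk) = 0.04951/(4π·0.0533) = 0.07391 K/W
  R_cork board = (1/3.17 − 1/3.37)/(4πk) = 0.01872/(4π·0.0463) = 0.03218 K/W
  R_conv,out = 1/(4πr²h) = 1/(4π·3.37²·7.94) = 8.825×10^-4 K/W
ΣR = 2.209×10^-5 + 9.165×10^-7 + 0.07391 + 0.03218 + 8.825×10^-4 = 0.1070 K/W
Q = ΔT/ΣR = (54.4 °C − 13.4 °C)/0.1070 = 383.2 W
From the inner boundary to the cellular glass/cork board interface, ΣR_partial = 0.07393 K/W.
T_interface = T_in − Q·ΣR_partial = 54.4 °C − (383.2)(0.07393) = 26.1 °C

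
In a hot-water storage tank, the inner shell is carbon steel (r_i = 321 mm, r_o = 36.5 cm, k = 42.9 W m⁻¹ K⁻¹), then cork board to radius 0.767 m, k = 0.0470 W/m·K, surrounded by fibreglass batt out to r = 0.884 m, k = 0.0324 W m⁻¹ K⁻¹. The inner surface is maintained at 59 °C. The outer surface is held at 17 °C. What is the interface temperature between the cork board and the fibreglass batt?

Series thermal resistances, inner to outer:
  R_carbon steel = (1/0.321 − 1/0.365)/(4πk) = 0.3755/(4π·42.9) = 6.966×10^-4 K/W
  R_cork board = (1/0.365 − 1/0.767)/(4πk) = 1.436/(4π·0.0470) = 2.431 K/W
  R_fibreglass batt = (1/0.767 − 1/0.884)/(4πk) = 0.1726/(4π·0.0324) = 0.4238 K/W
ΣR = 6.966×10^-4 + 2.431 + 0.4238 = 2.855 K/W
Q = ΔT/ΣR = (59 °C − 17 °C)/2.855 = 14.71 W
From the inner boundary to the cork board/fibreglass batt interface, ΣR_partial = 2.432 K/W.
T_interface = T_in − Q·ΣR_partial = 59 °C − (14.71)(2.432) = 23.2 °C

T = 23.2 °C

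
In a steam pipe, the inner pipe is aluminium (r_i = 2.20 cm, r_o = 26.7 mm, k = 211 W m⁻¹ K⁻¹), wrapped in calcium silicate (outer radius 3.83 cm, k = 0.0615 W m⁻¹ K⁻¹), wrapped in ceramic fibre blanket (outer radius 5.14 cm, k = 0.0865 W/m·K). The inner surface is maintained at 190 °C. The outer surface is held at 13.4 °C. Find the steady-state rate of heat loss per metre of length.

Q' = 120 W/m

Resistance network (inner→outer):
  R'_aluminium = ln(0.0267/0.0220)/(2πk) = 0.1936/(2π·211) = 1.460×10^-4 m·K/W
  R'_calcium silicate = ln(0.0383/0.0267)/(2πk) = 0.3608/(2π·0.0615) = 0.9337 m·K/W
  R'_ceramic fibre blanket = ln(0.0514/0.0383)/(2πk) = 0.2942/(2π·0.0865) = 0.5413 m·K/W
ΣR = 1.460×10^-4 + 0.9337 + 0.5413 = 1.475 m·K/W
Q' = ΔT/ΣR = (190 °C − 13.4 °C)/1.475 = 120 W/m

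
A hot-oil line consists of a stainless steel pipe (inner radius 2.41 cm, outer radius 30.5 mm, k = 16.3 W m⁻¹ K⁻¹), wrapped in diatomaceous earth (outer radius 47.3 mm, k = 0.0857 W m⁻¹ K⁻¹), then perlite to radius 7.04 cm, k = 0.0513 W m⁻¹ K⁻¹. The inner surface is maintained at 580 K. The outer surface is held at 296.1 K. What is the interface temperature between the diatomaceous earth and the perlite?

Treat each layer as a resistance in series:
  R'_stainless steel = ln(0.0305/0.0241)/(2πk) = 0.2355/(2π·16.3) = 0.002300 m·K/W
  R'_diatomaceous earth = ln(0.0473/0.0305)/(2πk) = 0.4388/(2π·0.0857) = 0.8149 m·K/W
  R'_perlite = ln(0.0704/0.0473)/(2πk) = 0.3977/(2π·0.0513) = 1.234 m·K/W
ΣR = 0.002300 + 0.8149 + 1.234 = 2.051 m·K/W
Q' = ΔT/ΣR = (580 K − 296.1 K)/2.051 = 138.4 W/m
From the inner boundary to the diatomaceous earth/perlite interface, ΣR_partial = 0.8172 m·K/W.
T_interface = T_in − Q'·ΣR_partial = 580 K − (138.4)(0.8172) = 467 K

T = 467 K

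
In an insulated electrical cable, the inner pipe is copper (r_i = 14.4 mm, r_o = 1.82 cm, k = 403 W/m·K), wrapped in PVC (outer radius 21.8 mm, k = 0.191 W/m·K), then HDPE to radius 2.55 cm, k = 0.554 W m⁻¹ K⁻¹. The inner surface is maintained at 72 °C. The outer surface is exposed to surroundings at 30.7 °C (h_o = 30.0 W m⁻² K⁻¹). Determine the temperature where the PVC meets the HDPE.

Treat each layer as a resistance in series:
  R'_copper = ln(0.0182/0.0144)/(2πk) = 0.2342/(2π·403) = 9.249×10^-5 m·K/W
  R'_PVC = ln(0.0218/0.0182)/(2πk) = 0.1805/(2π·0.191) = 0.1504 m·K/W
  R'_HDPE = ln(0.0255/0.0218)/(2πk) = 0.1568/(2π·0.554) = 0.04504 m·K/W
  R'_conv,out = 1/(2πr h) = 1/(2π·0.0255·30.0) = 0.2080 m·K/W
ΣR = 9.249×10^-5 + 0.1504 + 0.04504 + 0.2080 = 0.4035 m·K/W
Q' = ΔT/ΣR = (72 °C − 30.7 °C)/0.4035 = 102.4 W/m
From the inner boundary to the PVC/HDPE interface, ΣR_partial = 0.1505 m·K/W.
T_interface = T_in − Q'·ΣR_partial = 72 °C − (102.4)(0.1505) = 56.6 °C

T = 56.6 °C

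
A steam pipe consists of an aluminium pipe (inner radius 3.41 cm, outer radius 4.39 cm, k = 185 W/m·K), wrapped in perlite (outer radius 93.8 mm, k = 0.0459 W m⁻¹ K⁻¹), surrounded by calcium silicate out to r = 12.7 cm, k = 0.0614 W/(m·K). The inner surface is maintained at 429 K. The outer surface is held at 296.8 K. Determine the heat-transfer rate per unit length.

Resistance network (inner→outer):
  R'_aluminium = ln(0.0439/0.0341)/(2πk) = 0.2526/(2π·185) = 2.173×10^-4 m·K/W
  R'_perlite = ln(0.0938/0.0439)/(2πk) = 0.7593/(2π·0.0459) = 2.633 m·K/W
  R'_calcium silicate = ln(0.127/0.0938)/(2πk) = 0.3030/(2π·0.0614) = 0.7855 m·K/W
ΣR = 2.173×10^-4 + 2.633 + 0.7855 = 3.419 m·K/W
Q' = ΔT/ΣR = (429 K − 296.8 K)/3.419 = 38.7 W/m

Q' = 38.7 W/m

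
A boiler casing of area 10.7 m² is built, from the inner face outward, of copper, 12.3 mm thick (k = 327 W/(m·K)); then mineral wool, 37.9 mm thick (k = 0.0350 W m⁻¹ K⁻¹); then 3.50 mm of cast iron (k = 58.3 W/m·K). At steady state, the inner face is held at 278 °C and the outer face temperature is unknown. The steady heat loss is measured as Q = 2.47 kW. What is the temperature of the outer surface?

T_out = 28.0 °C

Series resistances:
  R_copper = L/(kA) = 0.0123/(327·10.7) = 3.515×10^-6 K/W
  R_mineral wool = L/(kA) = 0.0379/(0.0350·10.7) = 0.1012 K/W
  R_cast iron = L/(kA) = 0.00350/(58.3·10.7) = 5.611×10^-6 K/W
ΣR = 0.1012 K/W
ΔT = Q·ΣR = 2470 × 0.1012 = 250.0 K
Heat flows outward, so T_out = T_in − ΔT = 278 − 250.0 = 28.0 °C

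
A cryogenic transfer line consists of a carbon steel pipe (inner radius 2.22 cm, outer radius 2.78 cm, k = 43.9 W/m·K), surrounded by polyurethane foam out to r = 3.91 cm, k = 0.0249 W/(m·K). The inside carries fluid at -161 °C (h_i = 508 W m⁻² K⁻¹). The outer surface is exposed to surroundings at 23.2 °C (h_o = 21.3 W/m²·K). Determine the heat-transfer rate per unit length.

Treat each layer as a resistance in series:
  R'_conv,in = 1/(2πr h) = 1/(2π·0.0222·508) = 0.01411 m·K/W
  R'_carbon steel = ln(0.0278/0.0222)/(2πk) = 0.2249/(2π·43.9) = 8.155×10^-4 m·K/W
  R'_polyurethane foam = ln(0.0391/0.0278)/(2πk) = 0.3411/(2π·0.0249) = 2.180 m·K/W
  R'_conv,out = 1/(2πr h) = 1/(2π·0.0391·21.3) = 0.1911 m·K/W
ΣR = 0.01411 + 8.155×10^-4 + 2.180 + 0.1911 = 2.386 m·K/W
Q' = ΔT/ΣR = (-161 °C − 23.2 °C)/2.386 = -77.2 W/m
(Negative Q' ⇒ heat flows inward; heat gain = 77.2 W/m.)

Q' = 77.2 W/m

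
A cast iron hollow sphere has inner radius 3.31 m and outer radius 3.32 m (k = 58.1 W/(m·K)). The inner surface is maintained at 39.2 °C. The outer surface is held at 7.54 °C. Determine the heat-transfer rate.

Q = 25400 kW

Q = 4πk·ΔT/(1/r₁ − 1/r₂) = 4π × 58.1 × 31.66 / (1/3.31 − 1/3.32) = 2.54×10^7 W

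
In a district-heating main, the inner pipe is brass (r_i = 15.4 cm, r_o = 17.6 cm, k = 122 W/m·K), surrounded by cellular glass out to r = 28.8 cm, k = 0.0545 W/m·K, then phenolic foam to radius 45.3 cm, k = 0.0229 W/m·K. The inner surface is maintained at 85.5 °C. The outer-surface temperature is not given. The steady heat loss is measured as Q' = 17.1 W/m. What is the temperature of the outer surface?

Sum the resistances:
  R'_brass = ln(0.176/0.154)/(2πk) = 0.1335/(2π·122) = 1.742×10^-4 m·K/W
  R'_cellular glass = ln(0.288/0.176)/(2πk) = 0.4925/(2π·0.0545) = 1.438 m·K/W
  R'_phenolic foam = ln(0.453/0.288)/(2πk) = 0.4529/(2π·0.0229) = 3.148 m·K/W
ΣR = 4.586 m·K/W
ΔT = Q'·ΣR = 17.1 × 4.586 = 78.42 K
Heat flows outward, so T_out = T_in − ΔT = 85.5 − 78.42 = 7.08 °C

T_out = 7.08 °C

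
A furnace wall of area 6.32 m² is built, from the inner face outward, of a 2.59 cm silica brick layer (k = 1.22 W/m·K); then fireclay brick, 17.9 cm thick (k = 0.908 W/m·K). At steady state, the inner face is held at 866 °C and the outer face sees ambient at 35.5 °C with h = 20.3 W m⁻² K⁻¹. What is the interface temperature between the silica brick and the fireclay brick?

T = 800 °C

Series thermal resistances, inner to outer:
  R_silica brick = L/(kA) = 0.0259/(1.22·6.32) = 0.003359 K/W
  R_fireclay brick = L/(kA) = 0.179/(0.908·6.32) = 0.03119 K/W
  R_conv,out = 1/(hA) = 1/(20.3·6.32) = 0.007794 K/W
ΣR = 0.003359 + 0.03119 + 0.007794 = 0.04234 K/W
Q = ΔT/ΣR = (866 °C − 35.5 °C)/0.04234 = 19620 W
From the inner boundary to the silica brick/fireclay brick interface, ΣR_partial = 0.003359 K/W.
T_interface = T_in − Q·ΣR_partial = 866 °C − (19620)(0.003359) = 800 °C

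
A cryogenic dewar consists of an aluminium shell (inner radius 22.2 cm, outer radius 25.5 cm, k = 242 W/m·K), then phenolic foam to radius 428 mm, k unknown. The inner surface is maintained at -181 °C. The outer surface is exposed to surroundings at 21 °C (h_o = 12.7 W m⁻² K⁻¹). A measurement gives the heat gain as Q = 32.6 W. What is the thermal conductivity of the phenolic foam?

k = 0.0205 W/m·K

ΣR = ΔT/Q = |-181 − 21|/32.6 = 6.196 K/W
Known resistances:
  R_aluminium = (1/0.222 − 1/0.255)/(4πk) = 0.5829/(4π·242) = 1.917×10^-4 K/W
  R_conv,out = 1/(4πr²h) = 1/(4π·0.428²·12.7) = 0.03421 K/W
R_phenolic foam = ΣR − ΣR_known = 6.196 − 0.03440 = 6.162 K/W
(1/r₁−1/r₂)/(4πk) = 6.162 ⇒ k = 1.585/(4π·6.162) = 0.0205 W/m·K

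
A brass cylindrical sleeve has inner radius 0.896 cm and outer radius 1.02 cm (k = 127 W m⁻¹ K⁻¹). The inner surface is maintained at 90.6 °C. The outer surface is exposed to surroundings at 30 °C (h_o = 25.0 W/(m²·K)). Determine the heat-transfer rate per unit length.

Q' = 97.1 W/m

Series thermal resistances, inner to outer:
  R'_brass = ln(0.0102/0.00896)/(2πk) = 0.1296/(2π·127) = 1.624×10^-4 m·K/W
  R'_conv,out = 1/(2πr h) = 1/(2π·0.0102·25.0) = 0.6241 m·K/W
ΣR = 1.624×10^-4 + 0.6241 = 0.6243 m·K/W
Q' = ΔT/ΣR = (90.6 °C − 30 °C)/0.6243 = 97.1 W/m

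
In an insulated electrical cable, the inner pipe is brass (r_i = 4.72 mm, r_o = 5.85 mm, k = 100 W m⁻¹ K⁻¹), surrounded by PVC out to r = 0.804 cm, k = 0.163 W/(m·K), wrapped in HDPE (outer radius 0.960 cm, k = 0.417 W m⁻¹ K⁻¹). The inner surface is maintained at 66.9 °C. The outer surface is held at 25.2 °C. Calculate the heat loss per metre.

Resistance network (inner→outer):
  R'_brass = ln(0.00585/0.00472)/(2πk) = 0.2146/(2π·100) = 3.416×10^-4 m·K/W
  R'_PVC = ln(0.00804/0.00585)/(2πk) = 0.3180/(2π·0.163) = 0.3105 m·K/W
  R'_HDPE = ln(0.00960/0.00804)/(2πk) = 0.1773/(2π·0.417) = 0.06768 m·K/W
ΣR = 3.416×10^-4 + 0.3105 + 0.06768 = 0.3785 m·K/W
Q' = ΔT/ΣR = (66.9 °C − 25.2 °C)/0.3785 = 110 W/m

Q' = 110 W/m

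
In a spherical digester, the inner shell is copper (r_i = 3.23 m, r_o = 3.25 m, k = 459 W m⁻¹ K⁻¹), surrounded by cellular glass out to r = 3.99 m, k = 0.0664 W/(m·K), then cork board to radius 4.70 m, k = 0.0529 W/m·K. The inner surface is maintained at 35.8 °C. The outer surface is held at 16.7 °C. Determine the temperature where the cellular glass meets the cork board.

Series thermal resistances, inner to outer:
  R_copper = (1/3.23 − 1/3.25)/(4πk) = 0.001905/(4π·459) = 3.303×10^-7 K/W
  R_cellular glass = (1/3.25 − 1/3.99)/(4πk) = 0.05707/(4π·0.0664) = 0.06839 K/W
  R_cork board = (1/3.99 − 1/4.70)/(4πk) = 0.03786/(4π·0.0529) = 0.05695 K/W
ΣR = 3.303×10^-7 + 0.06839 + 0.05695 = 0.1253 K/W
Q = ΔT/ΣR = (35.8 °C − 16.7 °C)/0.1253 = 152.4 W
From the inner boundary to the cellular glass/cork board interface, ΣR_partial = 0.06839 K/W.
T_interface = T_in − Q·ΣR_partial = 35.8 °C − (152.4)(0.06839) = 25.4 °C

T = 25.4 °C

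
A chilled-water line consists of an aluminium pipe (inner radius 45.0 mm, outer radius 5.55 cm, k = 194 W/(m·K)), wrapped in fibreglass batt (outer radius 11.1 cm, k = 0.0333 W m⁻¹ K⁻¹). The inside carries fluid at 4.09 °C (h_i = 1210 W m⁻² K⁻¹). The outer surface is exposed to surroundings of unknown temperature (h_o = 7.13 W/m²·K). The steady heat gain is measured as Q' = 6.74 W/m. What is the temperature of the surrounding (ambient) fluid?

T_out = 27.8 °C

Series resistances:
  R'_conv,in = 1/(2πr h) = 1/(2π·0.0450·1210) = 0.002923 m·K/W
  R'_aluminium = ln(0.0555/0.0450)/(2πk) = 0.2097/(2π·194) = 1.721×10^-4 m·K/W
  R'_fibreglass batt = ln(0.111/0.0555)/(2πk) = 0.6931/(2π·0.0333) = 3.313 m·K/W
  R'_conv,out = 1/(2πr h) = 1/(2π·0.111·7.13) = 0.2011 m·K/W
ΣR = 3.517 m·K/W
ΔT = Q'·ΣR = 6.74 × 3.517 = 23.70 K
Heat flows inward, so T_out = T_in + ΔT = 4.09 + 23.70 = 27.8 °C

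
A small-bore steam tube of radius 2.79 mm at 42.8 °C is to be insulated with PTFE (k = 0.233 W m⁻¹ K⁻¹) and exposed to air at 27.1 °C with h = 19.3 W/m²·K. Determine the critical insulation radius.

For a cylinder, r_cr = k_ins/h = 0.233/19.3 = 0.0121 m = 1.21 cm

r_cr = 1.21 cm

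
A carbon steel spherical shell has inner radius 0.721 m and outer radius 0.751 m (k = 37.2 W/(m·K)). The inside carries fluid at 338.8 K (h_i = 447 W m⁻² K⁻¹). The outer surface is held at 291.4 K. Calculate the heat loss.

Series thermal resistances, inner to outer:
  R_conv,in = 1/(4πr²h) = 1/(4π·0.721²·447) = 3.425×10^-4 K/W
  R_carbon steel = (1/0.721 − 1/0.751)/(4πk) = 0.05540/(4π·37.2) = 1.185×10^-4 K/W
ΣR = 3.425×10^-4 + 1.185×10^-4 = 4.610×10^-4 K/W
Q = ΔT/ΣR = (338.8 K − 291.4 K)/4.610×10^-4 = 1.03×10^5 W

Q = 1.03×10^5 W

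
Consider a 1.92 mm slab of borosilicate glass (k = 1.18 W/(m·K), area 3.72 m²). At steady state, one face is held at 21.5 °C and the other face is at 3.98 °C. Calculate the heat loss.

Q = 40100 W

Q = kA·ΔT/L = 1.18 × 3.72 × |21.5 °C − 3.98 °C| / 0.00192 = 40100 W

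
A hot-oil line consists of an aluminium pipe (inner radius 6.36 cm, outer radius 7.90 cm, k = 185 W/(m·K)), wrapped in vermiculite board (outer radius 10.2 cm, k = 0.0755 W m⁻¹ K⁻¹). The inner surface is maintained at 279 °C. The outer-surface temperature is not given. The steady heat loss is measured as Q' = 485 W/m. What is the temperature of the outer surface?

T_out = 17.7 °C

Sum the resistances:
  R'_aluminium = ln(0.0790/0.0636)/(2πk) = 0.2168/(2π·185) = 1.865×10^-4 m·K/W
  R'_vermiculite board = ln(0.102/0.0790)/(2πk) = 0.2555/(2π·0.0755) = 0.5386 m·K/W
ΣR = 0.5388 m·K/W
ΔT = Q'·ΣR = 485 × 0.5388 = 261.3 K
Heat flows outward, so T_out = T_in − ΔT = 279 − 261.3 = 17.7 °C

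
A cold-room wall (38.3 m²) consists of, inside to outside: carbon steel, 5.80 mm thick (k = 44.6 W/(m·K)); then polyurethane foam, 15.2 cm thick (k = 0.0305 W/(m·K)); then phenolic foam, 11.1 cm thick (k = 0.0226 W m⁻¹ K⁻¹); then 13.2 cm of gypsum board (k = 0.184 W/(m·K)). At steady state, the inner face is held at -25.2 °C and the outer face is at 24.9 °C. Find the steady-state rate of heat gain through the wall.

Treat each layer as a resistance in series:
  R_carbon steel = L/(kA) = 0.00580/(44.6·38.3) = 3.395×10^-6 K/W
  R_polyurethane foam = L/(kA) = 0.152/(0.0305·38.3) = 0.1301 K/W
  R_phenolic foam = L/(kA) = 0.111/(0.0226·38.3) = 0.1282 K/W
  R_gypsum board = L/(kA) = 0.132/(0.184·38.3) = 0.01873 K/W
ΣR = 3.395×10^-6 + 0.1301 + 0.1282 + 0.01873 = 0.2770 K/W
Q = ΔT/ΣR = (-25.2 °C − 24.9 °C)/0.2770 = -181 W
(Negative Q ⇒ heat flows inward; heat gain = 181 W.)

Q = 181 W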